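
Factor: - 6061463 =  - 6061463^1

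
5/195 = 1/39 = 0.03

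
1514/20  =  757/10 = 75.70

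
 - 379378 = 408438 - 787816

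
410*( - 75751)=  - 31057910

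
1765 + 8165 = 9930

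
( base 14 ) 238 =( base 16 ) 1ba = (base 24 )IA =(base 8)672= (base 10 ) 442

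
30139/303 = 30139/303 = 99.47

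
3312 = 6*552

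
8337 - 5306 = 3031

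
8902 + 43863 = 52765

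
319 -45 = 274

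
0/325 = 0=   0.00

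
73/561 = 73/561   =  0.13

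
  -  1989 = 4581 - 6570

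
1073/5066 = 1073/5066 = 0.21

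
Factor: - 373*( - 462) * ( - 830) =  - 143030580 = - 2^2*3^1*5^1*7^1*11^1*83^1*373^1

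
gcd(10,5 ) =5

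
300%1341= 300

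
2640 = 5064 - 2424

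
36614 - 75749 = - 39135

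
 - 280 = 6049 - 6329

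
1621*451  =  731071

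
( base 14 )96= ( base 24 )5C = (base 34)3U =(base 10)132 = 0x84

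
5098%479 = 308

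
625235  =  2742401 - 2117166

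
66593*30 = 1997790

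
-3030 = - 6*505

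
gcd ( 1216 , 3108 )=4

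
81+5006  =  5087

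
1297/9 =144 + 1/9 = 144.11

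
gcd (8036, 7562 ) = 2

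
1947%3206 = 1947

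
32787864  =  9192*3567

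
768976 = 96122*8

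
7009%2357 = 2295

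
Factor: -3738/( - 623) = 6 = 2^1*3^1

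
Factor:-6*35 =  - 2^1 * 3^1*5^1*7^1 = -210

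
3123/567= 5 + 32/63 = 5.51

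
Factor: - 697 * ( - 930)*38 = 2^2*3^1*5^1* 17^1*19^1*31^1*41^1 = 24631980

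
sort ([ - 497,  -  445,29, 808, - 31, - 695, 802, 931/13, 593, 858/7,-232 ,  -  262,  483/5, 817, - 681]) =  [ - 695, - 681,-497, - 445, - 262, - 232, - 31, 29, 931/13, 483/5, 858/7,593,802,808, 817] 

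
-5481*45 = -246645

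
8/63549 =8/63549 = 0.00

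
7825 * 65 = 508625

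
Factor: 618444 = 2^2*3^2*41^1*419^1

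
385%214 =171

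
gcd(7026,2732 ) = 2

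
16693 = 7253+9440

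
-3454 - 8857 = -12311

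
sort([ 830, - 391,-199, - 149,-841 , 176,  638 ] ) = [ - 841,-391, - 199, -149,176, 638,  830]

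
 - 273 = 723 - 996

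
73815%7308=735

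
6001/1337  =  4+653/1337 = 4.49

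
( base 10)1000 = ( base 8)1750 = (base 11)82A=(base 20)2A0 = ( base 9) 1331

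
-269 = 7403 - 7672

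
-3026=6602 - 9628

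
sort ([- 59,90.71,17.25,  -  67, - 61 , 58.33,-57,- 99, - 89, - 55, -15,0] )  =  [ - 99,-89, - 67 , - 61,-59 ,  -  57, - 55, - 15,0,17.25,58.33, 90.71]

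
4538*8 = 36304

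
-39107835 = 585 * (-66851 )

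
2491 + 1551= 4042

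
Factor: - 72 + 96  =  2^3*3^1  =  24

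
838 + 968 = 1806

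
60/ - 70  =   - 1 + 1/7 = - 0.86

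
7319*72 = 526968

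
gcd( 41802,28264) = 2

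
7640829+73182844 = 80823673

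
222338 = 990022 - 767684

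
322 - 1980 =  - 1658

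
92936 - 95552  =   - 2616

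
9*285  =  2565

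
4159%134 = 5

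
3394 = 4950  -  1556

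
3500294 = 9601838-6101544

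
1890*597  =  1128330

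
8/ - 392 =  - 1 + 48/49 = - 0.02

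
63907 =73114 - 9207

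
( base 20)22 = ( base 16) 2a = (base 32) 1a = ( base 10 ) 42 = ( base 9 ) 46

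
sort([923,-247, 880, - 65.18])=[ - 247,  -  65.18, 880, 923 ]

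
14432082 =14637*986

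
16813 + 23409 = 40222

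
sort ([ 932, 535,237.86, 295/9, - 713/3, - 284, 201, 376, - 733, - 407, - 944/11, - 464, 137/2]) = [ - 733, - 464, - 407,- 284,-713/3, - 944/11, 295/9, 137/2,201 , 237.86, 376, 535, 932]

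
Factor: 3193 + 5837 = 9030 =2^1 * 3^1*5^1 *7^1 * 43^1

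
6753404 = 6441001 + 312403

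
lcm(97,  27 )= 2619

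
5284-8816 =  - 3532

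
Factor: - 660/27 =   -  220/9 = - 2^2*3^(  -  2) * 5^1*11^1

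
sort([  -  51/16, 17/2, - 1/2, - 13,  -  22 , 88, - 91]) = [-91,-22, - 13,-51/16, - 1/2,17/2 , 88 ]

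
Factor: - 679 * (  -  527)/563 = 7^1*17^1*31^1*97^1*563^( - 1) = 357833/563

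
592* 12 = 7104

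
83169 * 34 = 2827746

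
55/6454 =55/6454 = 0.01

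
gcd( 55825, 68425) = 175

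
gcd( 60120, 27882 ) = 18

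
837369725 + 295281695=1132651420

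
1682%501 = 179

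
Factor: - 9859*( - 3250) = 32041750 = 2^1*5^3 * 13^1*9859^1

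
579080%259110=60860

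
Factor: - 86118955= -5^1*13^1*1324907^1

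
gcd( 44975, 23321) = 1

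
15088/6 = 2514  +  2/3 = 2514.67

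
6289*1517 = 9540413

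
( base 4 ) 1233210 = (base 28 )930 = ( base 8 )15744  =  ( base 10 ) 7140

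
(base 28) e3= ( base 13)245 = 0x18B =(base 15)1B5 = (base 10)395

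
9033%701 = 621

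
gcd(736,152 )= 8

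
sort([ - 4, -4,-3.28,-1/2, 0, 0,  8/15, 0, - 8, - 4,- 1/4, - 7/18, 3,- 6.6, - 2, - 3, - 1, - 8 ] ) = [-8,-8,-6.6, - 4,  -  4,-4,-3.28,  -  3,-2, - 1,- 1/2,-7/18, - 1/4,0 , 0, 0, 8/15, 3]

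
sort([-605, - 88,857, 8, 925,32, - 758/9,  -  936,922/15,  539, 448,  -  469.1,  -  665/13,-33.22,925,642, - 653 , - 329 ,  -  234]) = [ -936,- 653,-605,-469.1, - 329, - 234, - 88  , -758/9, - 665/13,  -  33.22,8,32,  922/15, 448,539,642,857,925, 925] 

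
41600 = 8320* 5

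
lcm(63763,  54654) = 382578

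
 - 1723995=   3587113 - 5311108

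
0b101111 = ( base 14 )35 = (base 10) 47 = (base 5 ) 142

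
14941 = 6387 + 8554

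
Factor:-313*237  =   - 3^1 * 79^1* 313^1 = -74181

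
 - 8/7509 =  - 1  +  7501/7509 = - 0.00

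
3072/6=512 = 512.00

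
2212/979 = 2212/979= 2.26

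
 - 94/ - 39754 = 47/19877 = 0.00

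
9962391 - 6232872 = 3729519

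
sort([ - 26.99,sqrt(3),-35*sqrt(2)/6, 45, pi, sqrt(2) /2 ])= [ - 26.99  , - 35*sqrt ( 2 )/6, sqrt(2 ) /2, sqrt( 3), pi,45]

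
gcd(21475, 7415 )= 5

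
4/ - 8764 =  - 1/2191 = -0.00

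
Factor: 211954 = 2^1*105977^1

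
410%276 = 134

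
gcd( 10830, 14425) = 5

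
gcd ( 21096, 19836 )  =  36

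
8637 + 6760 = 15397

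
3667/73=50  +  17/73 = 50.23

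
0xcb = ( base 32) 6B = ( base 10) 203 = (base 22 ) 95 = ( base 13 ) 128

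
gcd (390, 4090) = 10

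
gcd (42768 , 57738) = 6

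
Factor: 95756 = 2^2*37^1*647^1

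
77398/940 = 82 + 159/470=82.34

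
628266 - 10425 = 617841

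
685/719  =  685/719 = 0.95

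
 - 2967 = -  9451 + 6484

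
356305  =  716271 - 359966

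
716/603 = 716/603 = 1.19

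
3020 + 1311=4331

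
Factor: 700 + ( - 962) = -262 = - 2^1 * 131^1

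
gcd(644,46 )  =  46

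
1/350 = 1/350 = 0.00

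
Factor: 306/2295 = 2^1* 3^( - 1) * 5^( - 1)  =  2/15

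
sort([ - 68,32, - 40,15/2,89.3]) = [ - 68, - 40,15/2,32, 89.3 ] 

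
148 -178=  - 30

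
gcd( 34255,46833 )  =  1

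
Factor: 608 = 2^5*19^1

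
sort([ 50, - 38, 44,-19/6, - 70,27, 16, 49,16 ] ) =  [ - 70, - 38, -19/6, 16 , 16,27 , 44, 49, 50]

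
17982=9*1998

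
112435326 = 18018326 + 94417000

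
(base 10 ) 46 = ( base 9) 51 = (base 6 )114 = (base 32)1E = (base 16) 2E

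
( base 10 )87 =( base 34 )2J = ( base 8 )127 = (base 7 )153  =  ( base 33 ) 2L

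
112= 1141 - 1029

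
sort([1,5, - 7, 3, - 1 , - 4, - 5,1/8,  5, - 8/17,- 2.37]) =[ - 7, - 5, - 4, - 2.37, - 1, - 8/17,1/8, 1,3,5,5 ] 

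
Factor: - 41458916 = - 2^2*499^1*20771^1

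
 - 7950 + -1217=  -9167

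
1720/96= 17 + 11/12 = 17.92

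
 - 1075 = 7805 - 8880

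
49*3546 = 173754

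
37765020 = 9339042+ 28425978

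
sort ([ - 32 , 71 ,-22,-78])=[- 78, - 32,-22, 71] 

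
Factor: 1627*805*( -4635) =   -  3^2*5^2*7^1*23^1*103^1 *1627^1 = - 6070621725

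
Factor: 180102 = 2^1*3^1*13^1*2309^1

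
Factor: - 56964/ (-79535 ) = 2^2*3^1*5^ ( - 1) * 47^1 * 101^1*15907^( - 1) 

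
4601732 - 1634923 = 2966809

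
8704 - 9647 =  - 943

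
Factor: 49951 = 11^1*19^1*239^1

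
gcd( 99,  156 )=3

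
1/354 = 1/354  =  0.00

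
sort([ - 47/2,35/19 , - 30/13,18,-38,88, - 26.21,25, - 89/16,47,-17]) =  [ - 38, - 26.21, - 47/2,  -  17, - 89/16, - 30/13, 35/19,  18,25,47,88] 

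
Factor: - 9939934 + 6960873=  - 229^1*13009^1 = - 2979061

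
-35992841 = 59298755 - 95291596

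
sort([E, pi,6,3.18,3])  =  [ E, 3, pi , 3.18,6]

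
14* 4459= 62426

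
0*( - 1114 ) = 0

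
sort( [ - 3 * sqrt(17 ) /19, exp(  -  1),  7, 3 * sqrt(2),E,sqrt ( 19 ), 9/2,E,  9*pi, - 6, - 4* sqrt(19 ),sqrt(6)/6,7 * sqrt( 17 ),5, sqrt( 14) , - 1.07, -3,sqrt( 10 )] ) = [  -  4 * sqrt( 19), - 6, - 3, - 1.07,  -  3 * sqrt(17)/19,exp( -1), sqrt( 6)/6, E, E,sqrt( 10 ) , sqrt (14 ),3*sqrt(2),sqrt (19 ), 9/2,5,7, 9*pi, 7*sqrt (17 ) ]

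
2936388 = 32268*91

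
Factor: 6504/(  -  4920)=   -  271/205 = - 5^ ( - 1)*41^( - 1 )*271^1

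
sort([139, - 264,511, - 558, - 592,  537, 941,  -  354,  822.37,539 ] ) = [  -  592, - 558, - 354,  -  264,139 , 511, 537, 539,822.37, 941 ]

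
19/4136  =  19/4136 = 0.00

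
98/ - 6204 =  - 49/3102 = - 0.02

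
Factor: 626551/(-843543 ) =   -  3^(-2) * 19^ ( - 1) * 433^1 * 1447^1*4933^ ( - 1 )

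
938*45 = 42210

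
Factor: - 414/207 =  - 2 = - 2^1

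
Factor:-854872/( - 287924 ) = 213718/71981= 2^1 * 7^( - 2) * 13^( - 1) * 113^ (- 1)*106859^1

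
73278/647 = 73278/647=113.26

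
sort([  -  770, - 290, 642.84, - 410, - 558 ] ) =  [ - 770,  -  558,-410,-290, 642.84]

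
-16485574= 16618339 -33103913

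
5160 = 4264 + 896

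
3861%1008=837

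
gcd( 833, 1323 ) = 49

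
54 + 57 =111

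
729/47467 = 729/47467 =0.02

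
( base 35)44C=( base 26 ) 7C8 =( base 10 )5052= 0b1001110111100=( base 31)57u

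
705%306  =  93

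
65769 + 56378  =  122147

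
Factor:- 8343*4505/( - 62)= 37585215/62 = 2^(-1)*3^4 * 5^1*17^1*31^(-1)*53^1 * 103^1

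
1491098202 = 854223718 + 636874484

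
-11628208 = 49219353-60847561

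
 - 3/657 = -1/219  =  - 0.00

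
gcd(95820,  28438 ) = 2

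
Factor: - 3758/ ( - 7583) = 2^1*1879^1  *  7583^( - 1 ) 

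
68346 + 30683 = 99029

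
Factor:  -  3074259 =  - 3^1*691^1*1483^1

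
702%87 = 6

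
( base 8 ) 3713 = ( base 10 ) 1995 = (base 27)2jo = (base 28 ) 2F7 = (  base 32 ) 1UB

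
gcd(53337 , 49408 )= 1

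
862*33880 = 29204560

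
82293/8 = 10286 + 5/8=10286.62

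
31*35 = 1085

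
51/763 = 51/763 = 0.07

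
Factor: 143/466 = 2^( - 1)*11^1 * 13^1* 233^( - 1)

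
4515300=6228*725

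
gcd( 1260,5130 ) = 90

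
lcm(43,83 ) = 3569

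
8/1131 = 8/1131 = 0.01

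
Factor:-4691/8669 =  - 4691^1*8669^(-1)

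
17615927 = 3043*5789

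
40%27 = 13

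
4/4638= 2/2319 = 0.00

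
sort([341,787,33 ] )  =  [33, 341, 787]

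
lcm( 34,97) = 3298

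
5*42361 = 211805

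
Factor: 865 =5^1*173^1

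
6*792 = 4752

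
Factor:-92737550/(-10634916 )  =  2^( - 1 )*3^( - 1 ) * 5^2 *17^1*109103^1*886243^( - 1) = 46368775/5317458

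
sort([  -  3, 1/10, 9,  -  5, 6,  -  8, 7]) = [ -8, -5,  -  3, 1/10,6,  7, 9 ]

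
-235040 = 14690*( - 16)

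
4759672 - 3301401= 1458271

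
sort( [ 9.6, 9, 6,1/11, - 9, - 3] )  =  [ - 9, - 3, 1/11, 6 , 9,  9.6 ] 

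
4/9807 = 4/9807 = 0.00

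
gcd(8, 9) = 1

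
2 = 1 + 1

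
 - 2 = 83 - 85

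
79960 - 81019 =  - 1059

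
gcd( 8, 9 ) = 1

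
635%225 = 185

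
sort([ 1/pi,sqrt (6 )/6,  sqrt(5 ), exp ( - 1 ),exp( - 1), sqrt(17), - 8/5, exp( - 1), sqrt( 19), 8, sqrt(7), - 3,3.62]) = [ - 3,  -  8/5, 1/pi, exp( - 1 ),exp( - 1),exp( - 1 ), sqrt( 6 ) /6, sqrt( 5 ), sqrt(7 ), 3.62, sqrt(17 ),  sqrt( 19), 8]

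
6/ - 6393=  - 2/2131=   -0.00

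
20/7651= 20/7651= 0.00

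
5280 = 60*88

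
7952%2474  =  530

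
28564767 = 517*55251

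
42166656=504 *83664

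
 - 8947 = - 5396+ - 3551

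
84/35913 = 28/11971 = 0.00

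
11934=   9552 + 2382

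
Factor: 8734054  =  2^1*7^2*89123^1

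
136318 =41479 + 94839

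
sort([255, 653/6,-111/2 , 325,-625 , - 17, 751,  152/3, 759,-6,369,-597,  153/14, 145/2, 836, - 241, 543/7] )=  [-625 , - 597, - 241,-111/2 ,-17, - 6, 153/14,152/3,145/2, 543/7 , 653/6, 255, 325 , 369,751,  759,836]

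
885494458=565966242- - 319528216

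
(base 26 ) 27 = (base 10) 59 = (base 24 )2b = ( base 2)111011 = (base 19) 32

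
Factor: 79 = 79^1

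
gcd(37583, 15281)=413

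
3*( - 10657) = -31971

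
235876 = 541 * 436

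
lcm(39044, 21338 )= 1835068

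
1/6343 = 1/6343=0.00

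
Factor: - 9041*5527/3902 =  - 2^( - 1) * 1951^(  -  1 ) * 5527^1*9041^1 = -49969607/3902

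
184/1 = 184 = 184.00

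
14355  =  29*495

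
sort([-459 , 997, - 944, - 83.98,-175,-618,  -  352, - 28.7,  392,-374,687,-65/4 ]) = [ - 944,-618, - 459,  -  374, - 352, - 175,  -  83.98, - 28.7, -65/4, 392,687,997 ]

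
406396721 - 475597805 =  - 69201084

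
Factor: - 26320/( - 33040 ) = 47^1*59^( -1) = 47/59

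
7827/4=7827/4 = 1956.75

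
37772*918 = 34674696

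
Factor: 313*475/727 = 5^2 * 19^1*313^1  *727^(-1) = 148675/727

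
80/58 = 1 + 11/29 = 1.38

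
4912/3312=1+100/207 = 1.48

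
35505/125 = 7101/25 = 284.04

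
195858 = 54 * 3627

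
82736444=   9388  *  8813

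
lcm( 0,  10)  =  0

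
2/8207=2/8207=0.00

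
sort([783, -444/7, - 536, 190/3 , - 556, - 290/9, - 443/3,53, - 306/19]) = [ -556 , - 536 , - 443/3 ,- 444/7, - 290/9, - 306/19, 53,190/3, 783 ]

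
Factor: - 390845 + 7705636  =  11^1*19^1*31^1*1129^1 = 7314791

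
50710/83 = 50710/83 =610.96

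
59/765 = 59/765 = 0.08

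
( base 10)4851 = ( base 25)7j1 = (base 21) b00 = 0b1001011110011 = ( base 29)5M8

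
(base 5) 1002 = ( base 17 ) 78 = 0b1111111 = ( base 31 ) 43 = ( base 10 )127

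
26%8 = 2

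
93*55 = 5115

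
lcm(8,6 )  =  24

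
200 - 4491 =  - 4291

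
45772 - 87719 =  - 41947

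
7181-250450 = -243269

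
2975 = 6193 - 3218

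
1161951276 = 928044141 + 233907135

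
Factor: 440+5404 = 2^2 * 3^1*487^1 = 5844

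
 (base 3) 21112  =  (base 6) 535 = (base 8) 313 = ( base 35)5s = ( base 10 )203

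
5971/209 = 5971/209 = 28.57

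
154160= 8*19270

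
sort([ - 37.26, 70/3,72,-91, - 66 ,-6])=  [ -91, - 66, - 37.26, - 6,70/3,72 ]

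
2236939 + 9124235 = 11361174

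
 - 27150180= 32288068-59438248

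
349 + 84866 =85215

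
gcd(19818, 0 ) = 19818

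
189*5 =945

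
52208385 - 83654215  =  -31445830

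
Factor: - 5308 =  - 2^2*1327^1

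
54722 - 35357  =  19365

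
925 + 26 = 951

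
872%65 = 27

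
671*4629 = 3106059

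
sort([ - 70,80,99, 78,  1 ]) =[ - 70,1 , 78,80,99]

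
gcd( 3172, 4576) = 52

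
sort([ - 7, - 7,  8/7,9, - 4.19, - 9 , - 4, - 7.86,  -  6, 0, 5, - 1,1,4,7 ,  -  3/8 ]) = [ - 9, - 7.86, - 7, - 7  , - 6, - 4.19, - 4, - 1, - 3/8,0,  1 , 8/7,4,5,7,9]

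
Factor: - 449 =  - 449^1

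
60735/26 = 60735/26  =  2335.96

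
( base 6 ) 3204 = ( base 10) 724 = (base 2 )1011010100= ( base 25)13o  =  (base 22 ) 1AK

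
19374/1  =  19374 = 19374.00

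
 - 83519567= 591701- 84111268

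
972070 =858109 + 113961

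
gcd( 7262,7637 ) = 1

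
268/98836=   67/24709 = 0.00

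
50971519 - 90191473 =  - 39219954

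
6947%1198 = 957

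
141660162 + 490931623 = 632591785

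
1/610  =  1/610= 0.00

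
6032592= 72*83786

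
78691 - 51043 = 27648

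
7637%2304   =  725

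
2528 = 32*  79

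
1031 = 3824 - 2793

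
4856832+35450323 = 40307155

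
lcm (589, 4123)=4123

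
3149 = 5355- 2206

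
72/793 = 72/793= 0.09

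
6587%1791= 1214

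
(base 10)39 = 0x27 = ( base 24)1f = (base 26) 1d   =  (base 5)124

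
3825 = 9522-5697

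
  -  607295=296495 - 903790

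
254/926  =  127/463= 0.27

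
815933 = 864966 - 49033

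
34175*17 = 580975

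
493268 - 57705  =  435563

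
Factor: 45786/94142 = 3^1*13^1 * 103^(-1 )*457^(- 1 )*587^1= 22893/47071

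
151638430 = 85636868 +66001562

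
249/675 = 83/225 = 0.37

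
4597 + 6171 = 10768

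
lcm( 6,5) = 30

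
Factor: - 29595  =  - 3^1*5^1*1973^1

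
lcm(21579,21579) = 21579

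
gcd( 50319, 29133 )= 9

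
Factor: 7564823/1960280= 2^(-3) * 5^( - 1)*751^1*1439^1*7001^( - 1) = 1080689/280040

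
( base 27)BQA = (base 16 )221b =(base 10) 8731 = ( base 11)6618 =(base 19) 153A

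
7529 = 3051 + 4478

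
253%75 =28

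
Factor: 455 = 5^1*7^1 * 13^1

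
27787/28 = 992 + 11/28 = 992.39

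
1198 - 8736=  - 7538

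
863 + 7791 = 8654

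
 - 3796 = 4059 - 7855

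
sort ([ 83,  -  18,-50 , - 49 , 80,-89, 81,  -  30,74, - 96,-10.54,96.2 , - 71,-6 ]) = [ - 96, - 89,-71, - 50, - 49,-30,  -  18, - 10.54, - 6, 74, 80, 81, 83,96.2] 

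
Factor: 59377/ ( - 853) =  - 853^( - 1)*59377^1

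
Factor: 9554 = 2^1 * 17^1*281^1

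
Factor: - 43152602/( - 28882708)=21576301/14441354=2^ ( - 1 )*7220677^( - 1) * 21576301^1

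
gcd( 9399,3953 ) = 1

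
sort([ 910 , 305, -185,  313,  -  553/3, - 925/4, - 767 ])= [ - 767, -925/4, - 185, - 553/3, 305,313,910 ]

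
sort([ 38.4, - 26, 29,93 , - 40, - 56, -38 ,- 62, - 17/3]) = [ - 62, - 56, - 40,-38, - 26, - 17/3,29,38.4,93]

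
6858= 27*254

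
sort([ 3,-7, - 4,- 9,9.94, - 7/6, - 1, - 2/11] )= [ - 9,-7 , - 4, - 7/6, - 1, - 2/11, 3  ,  9.94 ]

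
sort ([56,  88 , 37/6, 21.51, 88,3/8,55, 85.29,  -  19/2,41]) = [ - 19/2,  3/8,37/6,21.51, 41, 55,56,85.29,88,88]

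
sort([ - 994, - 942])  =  [-994,-942]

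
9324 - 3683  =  5641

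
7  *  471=3297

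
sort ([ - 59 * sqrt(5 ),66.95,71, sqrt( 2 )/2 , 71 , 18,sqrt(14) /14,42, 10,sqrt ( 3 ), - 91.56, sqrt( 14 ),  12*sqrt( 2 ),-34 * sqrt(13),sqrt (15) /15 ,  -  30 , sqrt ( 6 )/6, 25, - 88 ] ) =[- 59*sqrt(5 ) , - 34*sqrt( 13 ), - 91.56,-88, - 30,sqrt( 15)/15, sqrt( 14)/14,sqrt(6)/6,  sqrt(2 ) /2,sqrt (3), sqrt(14),10,12*sqrt(2),18,25,42,  66.95,71,71 ]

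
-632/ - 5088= 79/636=0.12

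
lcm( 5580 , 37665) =150660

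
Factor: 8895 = 3^1*5^1 * 593^1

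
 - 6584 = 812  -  7396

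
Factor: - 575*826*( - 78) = 37046100 = 2^2*3^1*5^2*7^1*13^1 * 23^1*59^1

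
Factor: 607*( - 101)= - 101^1*607^1 = - 61307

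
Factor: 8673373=8673373^1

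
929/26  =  35  +  19/26  =  35.73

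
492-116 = 376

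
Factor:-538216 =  - 2^3*7^2*1373^1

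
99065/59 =99065/59=1679.07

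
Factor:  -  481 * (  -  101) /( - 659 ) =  - 13^1*37^1*101^1*659^( - 1) = -48581/659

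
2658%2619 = 39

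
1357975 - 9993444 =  - 8635469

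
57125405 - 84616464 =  - 27491059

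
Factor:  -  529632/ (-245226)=2^4*3^2*23^ ( - 1 )*613^1*1777^( - 1 ) = 88272/40871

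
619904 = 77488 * 8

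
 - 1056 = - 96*11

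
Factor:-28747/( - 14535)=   89/45 = 3^ ( -2)*5^( - 1) * 89^1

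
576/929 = 576/929 = 0.62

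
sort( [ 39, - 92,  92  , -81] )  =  [ - 92, -81,39,92 ]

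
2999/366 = 8  +  71/366  =  8.19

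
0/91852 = 0 = 0.00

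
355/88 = 355/88 = 4.03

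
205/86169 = 205/86169 = 0.00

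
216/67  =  216/67  =  3.22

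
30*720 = 21600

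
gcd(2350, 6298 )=94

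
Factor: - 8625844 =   -  2^2*2156461^1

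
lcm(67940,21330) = 1834380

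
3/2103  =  1/701 = 0.00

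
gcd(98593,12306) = 1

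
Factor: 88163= 131^1*673^1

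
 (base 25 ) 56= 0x83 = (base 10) 131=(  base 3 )11212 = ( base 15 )8B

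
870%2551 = 870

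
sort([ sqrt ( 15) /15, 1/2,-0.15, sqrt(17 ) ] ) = [ -0.15,sqrt (15) /15, 1/2, sqrt( 17) ] 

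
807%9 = 6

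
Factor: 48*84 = 4032= 2^6*3^2*7^1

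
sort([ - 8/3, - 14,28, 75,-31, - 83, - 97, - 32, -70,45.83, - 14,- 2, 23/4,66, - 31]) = [ - 97, - 83, - 70,-32, - 31, - 31, - 14, - 14, - 8/3, - 2, 23/4, 28, 45.83, 66,75]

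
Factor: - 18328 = -2^3*29^1 * 79^1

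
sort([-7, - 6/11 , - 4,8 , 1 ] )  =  [-7 , - 4, - 6/11,1, 8 ] 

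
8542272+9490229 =18032501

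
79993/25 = 3199 +18/25=3199.72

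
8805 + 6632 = 15437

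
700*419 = 293300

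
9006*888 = 7997328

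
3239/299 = 3239/299= 10.83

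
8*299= 2392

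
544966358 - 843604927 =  - 298638569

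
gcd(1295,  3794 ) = 7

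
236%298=236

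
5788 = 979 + 4809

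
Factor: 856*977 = 2^3 *107^1*977^1 = 836312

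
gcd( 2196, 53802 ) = 1098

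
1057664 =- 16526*( - 64 )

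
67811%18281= 12968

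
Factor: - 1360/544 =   -  2^( - 1 )*5^1 = - 5/2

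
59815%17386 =7657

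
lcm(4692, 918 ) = 42228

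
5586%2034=1518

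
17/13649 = 17/13649= 0.00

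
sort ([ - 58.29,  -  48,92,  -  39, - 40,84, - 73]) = [ - 73, - 58.29, - 48, - 40,-39,84,92 ] 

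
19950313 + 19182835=39133148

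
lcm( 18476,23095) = 92380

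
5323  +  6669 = 11992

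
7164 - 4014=3150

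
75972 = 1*75972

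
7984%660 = 64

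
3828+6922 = 10750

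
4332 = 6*722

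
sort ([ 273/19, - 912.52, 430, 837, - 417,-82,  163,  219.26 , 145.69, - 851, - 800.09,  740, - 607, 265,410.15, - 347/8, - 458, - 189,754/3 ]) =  [  -  912.52,-851,-800.09,-607, - 458,-417, - 189,-82,-347/8,273/19,145.69,  163,219.26, 754/3, 265, 410.15,  430, 740, 837]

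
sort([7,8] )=[7,8]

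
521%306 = 215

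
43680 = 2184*20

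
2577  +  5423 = 8000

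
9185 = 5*1837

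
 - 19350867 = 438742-19789609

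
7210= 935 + 6275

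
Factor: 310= 2^1*5^1*31^1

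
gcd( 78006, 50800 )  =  2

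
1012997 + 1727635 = 2740632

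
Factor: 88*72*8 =2^9*3^2* 11^1 = 50688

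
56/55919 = 56/55919 = 0.00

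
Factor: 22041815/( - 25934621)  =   - 5^1 * 3529^( - 1 )*7349^ ( - 1 )*4408363^1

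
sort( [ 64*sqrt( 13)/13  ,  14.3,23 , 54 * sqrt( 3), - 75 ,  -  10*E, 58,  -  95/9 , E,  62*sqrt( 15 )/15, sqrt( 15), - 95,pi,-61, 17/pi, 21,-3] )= [ - 95,  -  75, -61,  -  10*E, - 95/9,-3, E,pi,sqrt( 15 ),17/pi,  14.3 , 62*sqrt(  15) /15, 64*sqrt ( 13 )/13, 21,23, 58, 54* sqrt(3 )]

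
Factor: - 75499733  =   - 733^1*103001^1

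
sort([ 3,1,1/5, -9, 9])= [ - 9,1/5, 1,  3 , 9 ]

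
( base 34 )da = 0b111000100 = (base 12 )318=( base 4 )13010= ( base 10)452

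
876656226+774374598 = 1651030824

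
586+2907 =3493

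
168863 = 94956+73907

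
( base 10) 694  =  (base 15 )314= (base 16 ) 2b6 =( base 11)581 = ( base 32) LM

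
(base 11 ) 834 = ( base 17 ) 382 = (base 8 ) 1755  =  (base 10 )1005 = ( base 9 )1336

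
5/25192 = 5/25192 = 0.00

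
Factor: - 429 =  - 3^1 * 11^1*13^1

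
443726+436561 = 880287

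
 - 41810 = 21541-63351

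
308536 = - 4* ( - 77134) 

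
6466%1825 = 991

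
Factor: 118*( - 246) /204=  - 2419/17 = - 17^ ( - 1)*41^1*59^1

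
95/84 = 1 + 11/84 = 1.13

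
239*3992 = 954088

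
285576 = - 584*(  -  489)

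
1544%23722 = 1544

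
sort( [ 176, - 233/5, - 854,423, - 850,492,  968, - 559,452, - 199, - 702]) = [ - 854, - 850, - 702,- 559 , - 199, - 233/5,176, 423, 452,492, 968] 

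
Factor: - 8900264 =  - 2^3 * 23^1*48371^1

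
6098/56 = 108  +  25/28 = 108.89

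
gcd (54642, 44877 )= 21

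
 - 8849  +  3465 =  - 5384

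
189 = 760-571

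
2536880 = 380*6676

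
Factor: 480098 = 2^1*240049^1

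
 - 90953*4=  - 363812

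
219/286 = 219/286 = 0.77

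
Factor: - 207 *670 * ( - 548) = 76002120 = 2^3*3^2*5^1*23^1*67^1*137^1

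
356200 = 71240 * 5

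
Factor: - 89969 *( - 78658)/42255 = 7076781602/42255 = 2^1*3^(  -  3 ) * 5^(- 1)* 11^1*67^1*313^( - 1)*587^1*8179^1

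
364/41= 8  +  36/41 = 8.88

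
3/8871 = 1/2957 = 0.00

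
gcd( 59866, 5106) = 74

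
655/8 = 81 + 7/8 = 81.88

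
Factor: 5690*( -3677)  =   -2^1*5^1* 569^1 * 3677^1 = - 20922130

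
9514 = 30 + 9484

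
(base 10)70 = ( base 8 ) 106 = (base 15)4A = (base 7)130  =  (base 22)34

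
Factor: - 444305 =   -  5^1*88861^1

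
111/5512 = 111/5512 = 0.02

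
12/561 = 4/187 = 0.02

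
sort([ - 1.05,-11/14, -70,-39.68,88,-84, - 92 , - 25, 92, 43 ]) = [  -  92,-84, - 70, - 39.68,  -  25,-1.05,-11/14,  43,88,92]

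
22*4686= 103092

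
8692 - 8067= 625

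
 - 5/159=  - 5/159 = - 0.03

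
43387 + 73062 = 116449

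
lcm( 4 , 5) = 20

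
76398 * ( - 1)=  - 76398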